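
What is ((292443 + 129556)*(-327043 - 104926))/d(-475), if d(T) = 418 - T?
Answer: -182290486031/893 ≈ -2.0413e+8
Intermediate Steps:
((292443 + 129556)*(-327043 - 104926))/d(-475) = ((292443 + 129556)*(-327043 - 104926))/(418 - 1*(-475)) = (421999*(-431969))/(418 + 475) = -182290486031/893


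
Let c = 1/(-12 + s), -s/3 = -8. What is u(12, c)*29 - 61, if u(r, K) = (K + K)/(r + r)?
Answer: -8755/144 ≈ -60.799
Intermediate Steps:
s = 24 (s = -3*(-8) = 24)
c = 1/12 (c = 1/(-12 + 24) = 1/12 ≈ 0.083333)
u(r, K) = K/r (u(r, K) = (2*K)/((2*r)) = (2*K)*(1/(2*r)) = K/r)
u(12, c)*29 - 61 = ((1/12)/12)*29 - 61 = ((1/12)*(1/12))*29 - 61 = (1/144)*29 - 61 = 29/144 - 61 = -8755/144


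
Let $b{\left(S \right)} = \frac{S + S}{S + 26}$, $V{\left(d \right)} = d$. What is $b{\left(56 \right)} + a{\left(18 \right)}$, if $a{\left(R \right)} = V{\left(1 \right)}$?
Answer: $\frac{97}{41} \approx 2.3659$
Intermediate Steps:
$a{\left(R \right)} = 1$
$b{\left(S \right)} = \frac{2 S}{26 + S}$
$b{\left(56 \right)} + a{\left(18 \right)} = 2 \cdot 56 \frac{1}{26 + 56} + 1 = 2 \cdot 56 \cdot \frac{1}{82} + 1 = \frac{56}{41} + 1 = \frac{97}{41}$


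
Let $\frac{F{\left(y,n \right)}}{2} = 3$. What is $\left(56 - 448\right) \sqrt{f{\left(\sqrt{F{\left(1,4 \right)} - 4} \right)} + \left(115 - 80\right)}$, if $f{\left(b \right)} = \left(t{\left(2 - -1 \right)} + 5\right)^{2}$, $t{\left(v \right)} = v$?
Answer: $- 1176 \sqrt{11} \approx -3900.4$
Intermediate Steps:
$F{\left(y,n \right)} = 6$ ($F{\left(y,n \right)} = 2 \cdot 3 = 6$)
$f{\left(b \right)} = 64$ ($f{\left(b \right)} = \left(\left(2 - -1\right) + 5\right)^{2} = \left(\left(2 + 1\right) + 5\right)^{2} = \left(3 + 5\right)^{2} = 8^{2} = 64$)
$\left(56 - 448\right) \sqrt{f{\left(\sqrt{F{\left(1,4 \right)} - 4} \right)} + \left(115 - 80\right)} = \left(56 - 448\right) \sqrt{64 + \left(115 - 80\right)} = - 392 \sqrt{64 + \left(115 - 80\right)} = - 392 \sqrt{64 + 35} = - 392 \sqrt{99} = - 392 \cdot 3 \sqrt{11} = - 1176 \sqrt{11}$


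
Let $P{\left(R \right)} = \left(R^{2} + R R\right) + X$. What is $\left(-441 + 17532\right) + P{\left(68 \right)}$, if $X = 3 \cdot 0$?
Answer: $26339$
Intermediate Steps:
$X = 0$
$P{\left(R \right)} = 2 R^{2}$ ($P{\left(R \right)} = \left(R^{2} + R R\right) + 0 = \left(R^{2} + R^{2}\right) + 0 = 2 R^{2} + 0 = 2 R^{2}$)
$\left(-441 + 17532\right) + P{\left(68 \right)} = \left(-441 + 17532\right) + 2 \cdot 68^{2} = 17091 + 2 \cdot 4624 = 17091 + 9248 = 26339$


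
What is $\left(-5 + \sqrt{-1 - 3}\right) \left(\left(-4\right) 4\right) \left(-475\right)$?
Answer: $-38000 + 15200 i \approx -38000.0 + 15200.0 i$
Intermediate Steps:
$\left(-5 + \sqrt{-1 - 3}\right) \left(\left(-4\right) 4\right) \left(-475\right) = \left(-5 + \sqrt{-4}\right) \left(-16\right) \left(-475\right) = \left(-5 + 2 i\right) \left(-16\right) \left(-475\right) = \left(80 - 32 i\right) \left(-475\right) = -38000 + 15200 i$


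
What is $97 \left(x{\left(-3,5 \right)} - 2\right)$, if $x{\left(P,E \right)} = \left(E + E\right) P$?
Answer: $-3104$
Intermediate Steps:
$x{\left(P,E \right)} = 2 E P$
$97 \left(x{\left(-3,5 \right)} - 2\right) = 97 \left(2 \cdot 5 \left(-3\right) - 2\right) = 97 \left(-30 - 2\right) = 97 \left(-32\right) = -3104$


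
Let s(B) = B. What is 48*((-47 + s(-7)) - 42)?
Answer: -4608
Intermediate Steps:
48*((-47 + s(-7)) - 42) = 48*((-47 - 7) - 42) = 48*(-54 - 42) = 48*(-96) = -4608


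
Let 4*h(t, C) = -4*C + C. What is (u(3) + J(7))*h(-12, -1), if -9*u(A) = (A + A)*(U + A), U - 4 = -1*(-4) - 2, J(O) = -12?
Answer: -27/2 ≈ -13.500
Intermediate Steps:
h(t, C) = -3*C/4 (h(t, C) = (-4*C + C)/4 = (-3*C)/4 = -3*C/4)
U = 6 (U = 4 + (-1*(-4) - 2) = 4 + (4 - 2) = 4 + 2 = 6)
u(A) = -2*A*(6 + A)/9 (u(A) = -(A + A)*(6 + A)/9 = -2*A*(6 + A)/9)
(u(3) + J(7))*h(-12, -1) = (-2/9*3*(6 + 3) - 12)*(-¾*(-1)) = (-2/9*3*9 - 12)*(¾) = (-6 - 12)*(¾) = -18*¾ = -27/2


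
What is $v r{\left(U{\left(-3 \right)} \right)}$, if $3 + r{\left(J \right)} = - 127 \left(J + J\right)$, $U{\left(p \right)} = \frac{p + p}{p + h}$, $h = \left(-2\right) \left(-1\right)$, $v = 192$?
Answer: $-293184$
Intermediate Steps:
$h = 2$
$U{\left(p \right)} = \frac{2 p}{2 + p}$ ($U{\left(p \right)} = \frac{p + p}{p + 2} = \frac{2 p}{2 + p}$)
$r{\left(J \right)} = -3 - 254 J$ ($r{\left(J \right)} = -3 - 127 \left(J + J\right) = -3 - 127 \cdot 2 J = -3 - 254 J$)
$v r{\left(U{\left(-3 \right)} \right)} = 192 \left(-3 - 254 \cdot 2 \left(-3\right) \frac{1}{2 - 3}\right) = 192 \left(-3 - 254 \cdot 2 \left(-3\right) \frac{1}{-1}\right) = 192 \left(-3 - 254 \cdot 2 \left(-3\right) \left(-1\right)\right) = 192 \left(-3 - 1524\right) = 192 \left(-1527\right) = -293184$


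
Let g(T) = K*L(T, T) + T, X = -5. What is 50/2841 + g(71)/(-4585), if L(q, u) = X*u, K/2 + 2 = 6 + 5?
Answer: 18181529/13025985 ≈ 1.3958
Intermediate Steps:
K = 18 (K = -4 + 2*(6 + 5) = -4 + 2*11 = -4 + 22 = 18)
L(q, u) = -5*u
g(T) = -89*T (g(T) = 18*(-5*T) + T = -90*T + T = -89*T)
50/2841 + g(71)/(-4585) = 50/2841 - 89*71/(-4585) = 50*(1/2841) - 6319*(-1/4585) = 50/2841 + 6319/4585 = 18181529/13025985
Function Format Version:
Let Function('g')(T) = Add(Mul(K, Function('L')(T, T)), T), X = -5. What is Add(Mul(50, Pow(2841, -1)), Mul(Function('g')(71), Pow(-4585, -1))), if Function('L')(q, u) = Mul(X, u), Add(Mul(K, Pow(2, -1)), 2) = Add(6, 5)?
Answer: Rational(18181529, 13025985) ≈ 1.3958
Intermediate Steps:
K = 18 (K = Add(-4, Mul(2, Add(6, 5))) = Add(-4, Mul(2, 11)) = Add(-4, 22) = 18)
Function('L')(q, u) = Mul(-5, u)
Function('g')(T) = Mul(-89, T) (Function('g')(T) = Add(Mul(18, Mul(-5, T)), T) = Add(Mul(-90, T), T) = Mul(-89, T))
Add(Mul(50, Pow(2841, -1)), Mul(Function('g')(71), Pow(-4585, -1))) = Add(Mul(50, Pow(2841, -1)), Mul(Mul(-89, 71), Pow(-4585, -1))) = Add(Mul(50, Rational(1, 2841)), Mul(-6319, Rational(-1, 4585))) = Add(Rational(50, 2841), Rational(6319, 4585)) = Rational(18181529, 13025985)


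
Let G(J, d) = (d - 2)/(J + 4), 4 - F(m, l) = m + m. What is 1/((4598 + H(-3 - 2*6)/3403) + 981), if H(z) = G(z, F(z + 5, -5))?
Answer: 3403/18985335 ≈ 0.00017924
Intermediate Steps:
F(m, l) = 4 - 2*m (F(m, l) = 4 - (m + m) = 4 - 2*m)
G(J, d) = (-2 + d)/(4 + J)
H(z) = (-8 - 2*z)/(4 + z) (H(z) = (-2 + (4 - 2*(z + 5)))/(4 + z) = (-2 + (4 - 2*(5 + z)))/(4 + z) = (-2 + (4 + (-10 - 2*z)))/(4 + z) = (-2 + (-6 - 2*z))/(4 + z) = (-8 - 2*z)/(4 + z))
1/((4598 + H(-3 - 2*6)/3403) + 981) = 1/((4598 - 2/3403) + 981) = 1/(15646992/3403 + 981) = 1/(18985335/3403) = 3403/18985335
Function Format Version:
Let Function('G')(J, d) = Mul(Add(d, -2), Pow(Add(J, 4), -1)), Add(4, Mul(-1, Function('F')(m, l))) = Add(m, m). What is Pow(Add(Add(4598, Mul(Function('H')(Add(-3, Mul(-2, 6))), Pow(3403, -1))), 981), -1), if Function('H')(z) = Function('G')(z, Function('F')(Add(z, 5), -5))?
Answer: Rational(3403, 18985335) ≈ 0.00017924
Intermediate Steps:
Function('F')(m, l) = Add(4, Mul(-2, m)) (Function('F')(m, l) = Add(4, Mul(-1, Add(m, m))) = Add(4, Mul(-1, Mul(2, m))) = Add(4, Mul(-2, m)))
Function('G')(J, d) = Mul(Pow(Add(4, J), -1), Add(-2, d)) (Function('G')(J, d) = Mul(Add(-2, d), Pow(Add(4, J), -1)) = Mul(Pow(Add(4, J), -1), Add(-2, d)))
Function('H')(z) = Mul(Pow(Add(4, z), -1), Add(-8, Mul(-2, z))) (Function('H')(z) = Mul(Pow(Add(4, z), -1), Add(-2, Add(4, Mul(-2, Add(z, 5))))) = Mul(Pow(Add(4, z), -1), Add(-2, Add(4, Mul(-2, Add(5, z))))) = Mul(Pow(Add(4, z), -1), Add(-2, Add(4, Add(-10, Mul(-2, z))))) = Mul(Pow(Add(4, z), -1), Add(-2, Add(-6, Mul(-2, z)))) = Mul(Pow(Add(4, z), -1), Add(-8, Mul(-2, z))))
Pow(Add(Add(4598, Mul(Function('H')(Add(-3, Mul(-2, 6))), Pow(3403, -1))), 981), -1) = Pow(Add(Add(4598, Mul(-2, Pow(3403, -1))), 981), -1) = Pow(Add(Add(4598, Mul(-2, Rational(1, 3403))), 981), -1) = Pow(Add(Add(4598, Rational(-2, 3403)), 981), -1) = Pow(Add(Rational(15646992, 3403), 981), -1) = Pow(Rational(18985335, 3403), -1) = Rational(3403, 18985335)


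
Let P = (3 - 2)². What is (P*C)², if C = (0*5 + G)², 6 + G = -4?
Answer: 10000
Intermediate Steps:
G = -10 (G = -6 - 4 = -10)
C = 100 (C = (0*5 - 10)² = (0 - 10)² = (-10)² = 100)
P = 1 (P = 1² = 1)
(P*C)² = (1*100)² = 100² = 10000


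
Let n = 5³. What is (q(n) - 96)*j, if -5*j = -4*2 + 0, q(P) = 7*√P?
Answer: -768/5 + 56*√5 ≈ -28.380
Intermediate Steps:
n = 125
j = 8/5 (j = -(-4*2 + 0)/5 = -(-8 + 0)/5 = -⅕*(-8) = 8/5 ≈ 1.6000)
(q(n) - 96)*j = (7*√125 - 96)*(8/5) = (7*(5*√5) - 96)*(8/5) = (35*√5 - 96)*(8/5) = (-96 + 35*√5)*(8/5) = -768/5 + 56*√5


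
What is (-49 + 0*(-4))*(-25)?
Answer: 1225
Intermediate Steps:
(-49 + 0*(-4))*(-25) = (-49 + 0)*(-25) = -49*(-25) = 1225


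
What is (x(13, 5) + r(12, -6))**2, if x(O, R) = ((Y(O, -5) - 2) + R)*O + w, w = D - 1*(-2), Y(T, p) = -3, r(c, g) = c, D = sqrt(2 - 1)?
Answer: 225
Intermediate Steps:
D = 1 (D = sqrt(1) = 1)
w = 3 (w = 1 - 1*(-2) = 1 + 2 = 3)
x(O, R) = 3 + O*(-5 + R) (x(O, R) = ((-3 - 2) + R)*O + 3 = (-5 + R)*O + 3 = O*(-5 + R) + 3 = 3 + O*(-5 + R))
(x(13, 5) + r(12, -6))**2 = ((3 - 5*13 + 13*5) + 12)**2 = ((3 - 65 + 65) + 12)**2 = (3 + 12)**2 = 15**2 = 225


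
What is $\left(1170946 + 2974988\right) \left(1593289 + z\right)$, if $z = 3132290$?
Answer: $19591938645786$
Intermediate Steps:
$\left(1170946 + 2974988\right) \left(1593289 + z\right) = \left(1170946 + 2974988\right) \left(1593289 + 3132290\right) = 4145934 \cdot 4725579 = 19591938645786$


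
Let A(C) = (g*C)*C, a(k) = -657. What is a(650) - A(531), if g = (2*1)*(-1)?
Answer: 563265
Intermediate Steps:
g = -2 (g = 2*(-1) = -2)
A(C) = -2*C² (A(C) = (-2*C)*C = -2*C²)
a(650) - A(531) = -657 - (-2)*531² = -657 - (-2)*281961 = -657 - 1*(-563922) = -657 + 563922 = 563265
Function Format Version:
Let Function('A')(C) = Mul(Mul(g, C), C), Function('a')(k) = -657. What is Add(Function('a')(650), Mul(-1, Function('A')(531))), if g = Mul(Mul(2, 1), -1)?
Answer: 563265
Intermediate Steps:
g = -2 (g = Mul(2, -1) = -2)
Function('A')(C) = Mul(-2, Pow(C, 2)) (Function('A')(C) = Mul(Mul(-2, C), C) = Mul(-2, Pow(C, 2)))
Add(Function('a')(650), Mul(-1, Function('A')(531))) = Add(-657, Mul(-1, Mul(-2, Pow(531, 2)))) = Add(-657, Mul(-1, Mul(-2, 281961))) = Add(-657, Mul(-1, -563922)) = Add(-657, 563922) = 563265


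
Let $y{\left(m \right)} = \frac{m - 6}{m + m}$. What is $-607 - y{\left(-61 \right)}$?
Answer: $- \frac{74121}{122} \approx -607.55$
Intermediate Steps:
$y{\left(m \right)} = \frac{-6 + m}{2 m}$
$-607 - y{\left(-61 \right)} = -607 - \frac{-6 - 61}{2 \left(-61\right)} = -607 - \frac{1}{2} \left(- \frac{1}{61}\right) \left(-67\right) = -607 - \frac{67}{122} = - \frac{74121}{122}$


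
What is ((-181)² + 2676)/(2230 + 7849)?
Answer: 35437/10079 ≈ 3.5159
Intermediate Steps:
((-181)² + 2676)/(2230 + 7849) = (32761 + 2676)/10079 = 35437*(1/10079) = 35437/10079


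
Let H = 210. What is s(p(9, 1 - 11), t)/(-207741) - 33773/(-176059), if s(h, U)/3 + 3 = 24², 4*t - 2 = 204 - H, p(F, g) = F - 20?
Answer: 2237797124/12191557573 ≈ 0.18355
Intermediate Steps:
p(F, g) = -20 + F
t = -1 (t = ½ + (204 - 1*210)/4 = ½ + (204 - 210)/4 = ½ + (¼)*(-6) = ½ - 3/2 = -1)
s(h, U) = 1719 (s(h, U) = -9 + 3*24² = -9 + 3*576 = -9 + 1728 = 1719)
s(p(9, 1 - 11), t)/(-207741) - 33773/(-176059) = 1719/(-207741) - 33773/(-176059) = 1719*(-1/207741) - 33773*(-1/176059) = -573/69247 + 33773/176059 = 2237797124/12191557573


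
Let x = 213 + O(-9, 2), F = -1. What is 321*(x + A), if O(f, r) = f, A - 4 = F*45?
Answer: 52323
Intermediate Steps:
A = -41 (A = 4 - 1*45 = 4 - 45 = -41)
x = 204 (x = 213 - 9 = 204)
321*(x + A) = 321*(204 - 41) = 321*163 = 52323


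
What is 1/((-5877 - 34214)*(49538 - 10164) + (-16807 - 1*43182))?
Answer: -1/1578603023 ≈ -6.3347e-10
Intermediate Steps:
1/((-5877 - 34214)*(49538 - 10164) + (-16807 - 1*43182)) = 1/(-40091*39374 + (-16807 - 43182)) = 1/(-1578543034 - 59989) = 1/(-1578603023) = -1/1578603023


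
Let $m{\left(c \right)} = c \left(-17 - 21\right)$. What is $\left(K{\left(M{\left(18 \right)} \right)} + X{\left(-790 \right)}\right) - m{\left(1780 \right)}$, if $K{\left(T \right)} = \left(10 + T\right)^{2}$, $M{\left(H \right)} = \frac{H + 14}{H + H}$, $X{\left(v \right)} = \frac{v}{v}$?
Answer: $\frac{5488525}{81} \approx 67760.0$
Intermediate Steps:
$m{\left(c \right)} = - 38 c$ ($m{\left(c \right)} = c \left(-38\right) = - 38 c$)
$X{\left(v \right)} = 1$
$M{\left(H \right)} = \frac{14 + H}{2 H}$
$\left(K{\left(M{\left(18 \right)} \right)} + X{\left(-790 \right)}\right) - m{\left(1780 \right)} = \left(\left(10 + \frac{14 + 18}{2 \cdot 18}\right)^{2} + 1\right) - \left(-38\right) 1780 = \left(\left(10 + \frac{1}{2} \cdot \frac{1}{18} \cdot 32\right)^{2} + 1\right) - -67640 = \left(\left(10 + \frac{8}{9}\right)^{2} + 1\right) + 67640 = \left(\left(\frac{98}{9}\right)^{2} + 1\right) + 67640 = \left(\frac{9604}{81} + 1\right) + 67640 = \frac{9685}{81} + 67640 = \frac{5488525}{81}$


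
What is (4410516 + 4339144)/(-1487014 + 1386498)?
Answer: -2187415/25129 ≈ -87.047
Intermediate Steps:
(4410516 + 4339144)/(-1487014 + 1386498) = 8749660/(-100516) = 8749660*(-1/100516) = -2187415/25129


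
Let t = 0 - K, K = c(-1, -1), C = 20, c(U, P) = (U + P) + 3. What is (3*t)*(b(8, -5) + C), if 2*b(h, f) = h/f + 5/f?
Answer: -561/10 ≈ -56.100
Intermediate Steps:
c(U, P) = 3 + P + U (c(U, P) = (P + U) + 3 = 3 + P + U)
b(h, f) = 5/(2*f) + h/(2*f) (b(h, f) = (h/f + 5/f)/2 = (5/f + h/f)/2 = 5/(2*f) + h/(2*f))
K = 1 (K = 3 - 1 - 1 = 1)
t = -1 (t = 0 - 1*1 = 0 - 1 = -1)
(3*t)*(b(8, -5) + C) = (3*(-1))*((1/2)*(5 + 8)/(-5) + 20) = -3*((1/2)*(-1/5)*13 + 20) = -3*(-13/10 + 20) = -3*187/10 = -561/10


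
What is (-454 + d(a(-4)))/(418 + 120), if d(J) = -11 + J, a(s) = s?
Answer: -469/538 ≈ -0.87175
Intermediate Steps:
(-454 + d(a(-4)))/(418 + 120) = (-454 + (-11 - 4))/(418 + 120) = (-454 - 15)/538 = -469*1/538 = -469/538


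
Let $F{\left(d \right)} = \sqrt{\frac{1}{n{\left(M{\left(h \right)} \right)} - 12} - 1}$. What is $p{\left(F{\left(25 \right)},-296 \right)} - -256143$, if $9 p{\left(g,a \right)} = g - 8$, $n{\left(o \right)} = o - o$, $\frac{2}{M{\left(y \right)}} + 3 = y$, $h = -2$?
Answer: $\frac{2305279}{9} + \frac{i \sqrt{39}}{54} \approx 2.5614 \cdot 10^{5} + 0.11565 i$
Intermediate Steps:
$M{\left(y \right)} = \frac{2}{-3 + y}$
$n{\left(o \right)} = 0$
$F{\left(d \right)} = \frac{i \sqrt{39}}{6}$ ($F{\left(d \right)} = \sqrt{\frac{1}{0 - 12} - 1} = \sqrt{\frac{1}{-12} - 1} = \sqrt{- \frac{1}{12} - 1} = \sqrt{- \frac{13}{12}} = \frac{i \sqrt{39}}{6}$)
$p{\left(g,a \right)} = - \frac{8}{9} + \frac{g}{9}$ ($p{\left(g,a \right)} = \frac{g - 8}{9} = \frac{-8 + g}{9} = - \frac{8}{9} + \frac{g}{9}$)
$p{\left(F{\left(25 \right)},-296 \right)} - -256143 = \left(- \frac{8}{9} + \frac{\frac{1}{6} i \sqrt{39}}{9}\right) - -256143 = \left(- \frac{8}{9} + \frac{i \sqrt{39}}{54}\right) + 256143 = \frac{2305279}{9} + \frac{i \sqrt{39}}{54}$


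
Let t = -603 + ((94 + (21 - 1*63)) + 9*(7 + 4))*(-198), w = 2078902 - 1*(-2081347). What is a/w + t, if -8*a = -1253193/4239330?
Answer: -1434496060426457389/47031115715120 ≈ -30501.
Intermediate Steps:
a = 417731/11304880 (a = -(-1253193)/(8*4239330) = -⅛*(-417731/1413110) = 417731/11304880 ≈ 0.036951)
w = 4160249 (w = 2078902 + 2081347 = 4160249)
t = -30501 (t = -603 + ((94 + (21 - 63)) + 9*11)*(-198) = -603 + ((94 - 42) + 99)*(-198) = -603 + (52 + 99)*(-198) = -603 + 151*(-198) = -603 - 29898 = -30501)
a/w + t = (417731/11304880)/4160249 - 30501 = (417731/11304880)*(1/4160249) - 30501 = 417731/47031115715120 - 30501 = -1434496060426457389/47031115715120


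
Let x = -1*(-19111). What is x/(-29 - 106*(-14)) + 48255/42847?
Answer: 889060042/62342385 ≈ 14.261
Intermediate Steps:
x = 19111
x/(-29 - 106*(-14)) + 48255/42847 = 19111/(-29 - 106*(-14)) + 48255/42847 = 19111/(-29 + 1484) + 48255*(1/42847) = 19111/1455 + 48255/42847 = 889060042/62342385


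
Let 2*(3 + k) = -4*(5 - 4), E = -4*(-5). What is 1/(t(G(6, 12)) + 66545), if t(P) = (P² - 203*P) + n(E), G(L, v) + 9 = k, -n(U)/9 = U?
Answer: 1/69403 ≈ 1.4409e-5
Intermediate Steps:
E = 20
n(U) = -9*U
k = -5 (k = -3 + (-4*(5 - 4))/2 = -3 + (-4*1)/2 = -3 + (½)*(-4) = -3 - 2 = -5)
G(L, v) = -14 (G(L, v) = -9 - 5 = -14)
t(P) = -180 + P² - 203*P (t(P) = (P² - 203*P) - 9*20 = (P² - 203*P) - 180 = -180 + P² - 203*P)
1/(t(G(6, 12)) + 66545) = 1/((-180 + (-14)² - 203*(-14)) + 66545) = 1/((-180 + 196 + 2842) + 66545) = 1/(2858 + 66545) = 1/69403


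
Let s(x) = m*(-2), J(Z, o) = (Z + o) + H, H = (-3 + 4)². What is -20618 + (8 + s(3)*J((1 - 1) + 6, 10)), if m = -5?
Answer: -20440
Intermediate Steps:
H = 1 (H = 1² = 1)
J(Z, o) = 1 + Z + o (J(Z, o) = (Z + o) + 1 = 1 + Z + o)
s(x) = 10 (s(x) = -5*(-2) = 10)
-20618 + (8 + s(3)*J((1 - 1) + 6, 10)) = -20618 + (8 + 10*(1 + ((1 - 1) + 6) + 10)) = -20618 + (8 + 10*(1 + (0 + 6) + 10)) = -20618 + (8 + 10*(1 + 6 + 10)) = -20618 + (8 + 10*17) = -20618 + (8 + 170) = -20618 + 178 = -20440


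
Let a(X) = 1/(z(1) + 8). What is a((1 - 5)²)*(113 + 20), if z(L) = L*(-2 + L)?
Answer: 19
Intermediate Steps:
a(X) = ⅐ (a(X) = 1/(1*(-2 + 1) + 8) = 1/(1*(-1) + 8) = 1/(-1 + 8) = 1/7 = ⅐)
a((1 - 5)²)*(113 + 20) = (113 + 20)/7 = (⅐)*133 = 19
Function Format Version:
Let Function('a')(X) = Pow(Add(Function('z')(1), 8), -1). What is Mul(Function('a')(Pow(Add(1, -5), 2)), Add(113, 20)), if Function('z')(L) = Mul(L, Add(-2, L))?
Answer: 19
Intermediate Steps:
Function('a')(X) = Rational(1, 7) (Function('a')(X) = Pow(Add(Mul(1, Add(-2, 1)), 8), -1) = Pow(Add(Mul(1, -1), 8), -1) = Pow(Add(-1, 8), -1) = Pow(7, -1) = Rational(1, 7))
Mul(Function('a')(Pow(Add(1, -5), 2)), Add(113, 20)) = Mul(Rational(1, 7), Add(113, 20)) = Mul(Rational(1, 7), 133) = 19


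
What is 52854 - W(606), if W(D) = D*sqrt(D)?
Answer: 52854 - 606*sqrt(606) ≈ 37936.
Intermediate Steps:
W(D) = D**(3/2)
52854 - W(606) = 52854 - 606**(3/2) = 52854 - 606*sqrt(606)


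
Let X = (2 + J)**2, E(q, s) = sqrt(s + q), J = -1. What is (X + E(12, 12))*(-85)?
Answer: -85 - 170*sqrt(6) ≈ -501.41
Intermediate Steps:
E(q, s) = sqrt(q + s)
X = 1 (X = (2 - 1)**2 = 1**2 = 1)
(X + E(12, 12))*(-85) = (1 + sqrt(12 + 12))*(-85) = (1 + sqrt(24))*(-85) = (1 + 2*sqrt(6))*(-85) = -85 - 170*sqrt(6)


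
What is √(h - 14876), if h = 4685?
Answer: I*√10191 ≈ 100.95*I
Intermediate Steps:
√(h - 14876) = √(4685 - 14876) = √(-10191) = I*√10191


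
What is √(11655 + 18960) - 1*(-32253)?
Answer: 32253 + √30615 ≈ 32428.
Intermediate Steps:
√(11655 + 18960) - 1*(-32253) = √30615 + 32253 = 32253 + √30615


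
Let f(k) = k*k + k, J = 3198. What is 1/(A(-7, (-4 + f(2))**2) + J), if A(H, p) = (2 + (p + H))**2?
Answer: 1/3199 ≈ 0.00031260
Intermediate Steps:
f(k) = k + k**2 (f(k) = k**2 + k = k + k**2)
A(H, p) = (2 + H + p)**2 (A(H, p) = (2 + (H + p))**2 = (2 + H + p)**2)
1/(A(-7, (-4 + f(2))**2) + J) = 1/((2 - 7 + (-4 + 2*(1 + 2))**2)**2 + 3198) = 1/((2 - 7 + (-4 + 2*3)**2)**2 + 3198) = 1/((2 - 7 + (-4 + 6)**2)**2 + 3198) = 1/((2 - 7 + 2**2)**2 + 3198) = 1/((2 - 7 + 4)**2 + 3198) = 1/((-1)**2 + 3198) = 1/(1 + 3198) = 1/3199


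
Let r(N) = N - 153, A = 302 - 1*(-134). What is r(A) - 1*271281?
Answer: -270998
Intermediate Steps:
A = 436 (A = 302 + 134 = 436)
r(N) = -153 + N
r(A) - 1*271281 = (-153 + 436) - 1*271281 = 283 - 271281 = -270998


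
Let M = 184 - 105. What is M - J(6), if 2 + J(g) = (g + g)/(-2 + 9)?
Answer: 555/7 ≈ 79.286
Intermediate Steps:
M = 79
J(g) = -2 + 2*g/7 (J(g) = -2 + (g + g)/(-2 + 9) = -2 + (2*g)/7 = -2 + (2*g)*(1/7) = -2 + 2*g/7)
M - J(6) = 79 - (-2 + (2/7)*6) = 79 - (-2 + 12/7) = 79 - 1*(-2/7) = 79 + 2/7 = 555/7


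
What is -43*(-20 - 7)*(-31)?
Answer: -35991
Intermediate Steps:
-43*(-20 - 7)*(-31) = -43*(-27)*(-31) = 1161*(-31) = -35991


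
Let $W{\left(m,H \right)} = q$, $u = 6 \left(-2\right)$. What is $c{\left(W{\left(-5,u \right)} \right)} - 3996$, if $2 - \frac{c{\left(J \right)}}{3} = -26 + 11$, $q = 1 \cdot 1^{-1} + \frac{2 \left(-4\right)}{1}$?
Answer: $-3945$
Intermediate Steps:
$u = -12$
$q = -7$ ($q = 1 \cdot 1 - 8 = 1 - 8 = -7$)
$W{\left(m,H \right)} = -7$
$c{\left(J \right)} = 51$ ($c{\left(J \right)} = 6 - 3 \left(-26 + 11\right) = 6 - -45 = 6 + 45 = 51$)
$c{\left(W{\left(-5,u \right)} \right)} - 3996 = 51 - 3996 = -3945$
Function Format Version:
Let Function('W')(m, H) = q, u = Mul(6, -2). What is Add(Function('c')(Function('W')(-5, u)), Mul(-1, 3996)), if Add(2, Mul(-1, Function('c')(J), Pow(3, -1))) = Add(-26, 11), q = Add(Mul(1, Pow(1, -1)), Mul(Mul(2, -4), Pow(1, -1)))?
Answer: -3945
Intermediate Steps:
u = -12
q = -7 (q = Add(Mul(1, 1), Mul(-8, 1)) = Add(1, -8) = -7)
Function('W')(m, H) = -7
Function('c')(J) = 51 (Function('c')(J) = Add(6, Mul(-3, Add(-26, 11))) = Add(6, Mul(-3, -15)) = Add(6, 45) = 51)
Add(Function('c')(Function('W')(-5, u)), Mul(-1, 3996)) = Add(51, Mul(-1, 3996)) = Add(51, -3996) = -3945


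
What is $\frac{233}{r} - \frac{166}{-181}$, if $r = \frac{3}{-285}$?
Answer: $- \frac{4006269}{181} \approx -22134.0$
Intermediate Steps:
$r = - \frac{1}{95}$ ($r = 3 \left(- \frac{1}{285}\right) = - \frac{1}{95} \approx -0.010526$)
$\frac{233}{r} - \frac{166}{-181} = \frac{233}{- \frac{1}{95}} - \frac{166}{-181} = 233 \left(-95\right) - - \frac{166}{181} = -22135 + \frac{166}{181} = - \frac{4006269}{181}$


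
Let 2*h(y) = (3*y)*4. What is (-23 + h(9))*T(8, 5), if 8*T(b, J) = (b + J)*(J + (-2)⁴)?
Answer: 8463/8 ≈ 1057.9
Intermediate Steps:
h(y) = 6*y (h(y) = ((3*y)*4)/2 = (12*y)/2 = 6*y)
T(b, J) = (16 + J)*(J + b)/8 (T(b, J) = ((b + J)*(J + (-2)⁴))/8 = ((J + b)*(J + 16))/8 = ((J + b)*(16 + J))/8 = ((16 + J)*(J + b))/8 = (16 + J)*(J + b)/8)
(-23 + h(9))*T(8, 5) = (-23 + 6*9)*(2*5 + 2*8 + (⅛)*5² + (⅛)*5*8) = (-23 + 54)*(10 + 16 + (⅛)*25 + 5) = 31*(10 + 16 + 25/8 + 5) = 31*(273/8) = 8463/8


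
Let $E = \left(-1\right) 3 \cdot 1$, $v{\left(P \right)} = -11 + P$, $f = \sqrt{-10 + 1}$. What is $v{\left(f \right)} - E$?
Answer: $-8 + 3 i \approx -8.0 + 3.0 i$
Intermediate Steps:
$f = 3 i$ ($f = \sqrt{-9} = 3 i \approx 3.0 i$)
$E = -3$ ($E = \left(-3\right) 1 = -3$)
$v{\left(f \right)} - E = \left(-11 + 3 i\right) - -3 = \left(-11 + 3 i\right) + 3 = -8 + 3 i$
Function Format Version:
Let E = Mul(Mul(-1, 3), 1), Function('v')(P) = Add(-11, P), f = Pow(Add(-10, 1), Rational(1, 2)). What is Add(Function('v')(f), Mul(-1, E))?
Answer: Add(-8, Mul(3, I)) ≈ Add(-8.0000, Mul(3.0000, I))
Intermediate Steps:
f = Mul(3, I) (f = Pow(-9, Rational(1, 2)) = Mul(3, I) ≈ Mul(3.0000, I))
E = -3 (E = Mul(-3, 1) = -3)
Add(Function('v')(f), Mul(-1, E)) = Add(Add(-11, Mul(3, I)), Mul(-1, -3)) = Add(Add(-11, Mul(3, I)), 3) = Add(-8, Mul(3, I))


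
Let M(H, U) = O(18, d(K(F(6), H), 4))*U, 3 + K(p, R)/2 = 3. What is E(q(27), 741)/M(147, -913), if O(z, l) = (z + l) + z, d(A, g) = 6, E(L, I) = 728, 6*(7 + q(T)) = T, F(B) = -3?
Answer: -52/2739 ≈ -0.018985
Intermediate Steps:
K(p, R) = 0 (K(p, R) = -6 + 2*3 = -6 + 6 = 0)
q(T) = -7 + T/6
O(z, l) = l + 2*z (O(z, l) = (l + z) + z = l + 2*z)
M(H, U) = 42*U (M(H, U) = (6 + 2*18)*U = (6 + 36)*U = 42*U)
E(q(27), 741)/M(147, -913) = 728/((42*(-913))) = 728/(-38346) = 728*(-1/38346) = -52/2739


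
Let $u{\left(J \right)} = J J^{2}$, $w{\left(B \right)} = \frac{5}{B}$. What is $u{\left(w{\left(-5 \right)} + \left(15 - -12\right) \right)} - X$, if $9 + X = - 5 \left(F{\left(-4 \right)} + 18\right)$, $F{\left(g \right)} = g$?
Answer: $17655$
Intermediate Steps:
$u{\left(J \right)} = J^{3}$
$X = -79$ ($X = -9 - 5 \left(-4 + 18\right) = -9 - 70 = -79$)
$u{\left(w{\left(-5 \right)} + \left(15 - -12\right) \right)} - X = \left(\frac{5}{-5} + \left(15 - -12\right)\right)^{3} - -79 = \left(5 \left(- \frac{1}{5}\right) + \left(15 + 12\right)\right)^{3} + 79 = \left(-1 + 27\right)^{3} + 79 = 26^{3} + 79 = 17576 + 79 = 17655$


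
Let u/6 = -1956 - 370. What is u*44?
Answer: -614064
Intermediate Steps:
u = -13956 (u = 6*(-1956 - 370) = 6*(-2326) = -13956)
u*44 = -13956*44 = -614064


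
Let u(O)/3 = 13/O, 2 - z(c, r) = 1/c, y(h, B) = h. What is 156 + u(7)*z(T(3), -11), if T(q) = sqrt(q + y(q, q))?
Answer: 1170/7 - 13*sqrt(6)/14 ≈ 164.87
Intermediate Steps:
T(q) = sqrt(2)*sqrt(q) (T(q) = sqrt(q + q) = sqrt(2*q) = sqrt(2)*sqrt(q))
z(c, r) = 2 - 1/c
u(O) = 39/O (u(O) = 3*(13/O) = 39/O)
156 + u(7)*z(T(3), -11) = 156 + (39/7)*(2 - 1/(sqrt(2)*sqrt(3))) = 156 + (39*(1/7))*(2 - 1/(sqrt(6))) = 156 + 39*(2 - sqrt(6)/6)/7 = 156 + (78/7 - 13*sqrt(6)/14) = 1170/7 - 13*sqrt(6)/14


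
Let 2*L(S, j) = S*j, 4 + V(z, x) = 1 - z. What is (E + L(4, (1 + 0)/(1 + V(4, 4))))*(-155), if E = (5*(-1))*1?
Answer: 2480/3 ≈ 826.67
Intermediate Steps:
V(z, x) = -3 - z (V(z, x) = -4 + (1 - z) = -3 - z)
E = -5 (E = -5*1 = -5)
L(S, j) = S*j/2 (L(S, j) = (S*j)/2 = S*j/2)
(E + L(4, (1 + 0)/(1 + V(4, 4))))*(-155) = (-5 + (1/2)*4*((1 + 0)/(1 + (-3 - 1*4))))*(-155) = (-5 + (1/2)*4*(1/(1 + (-3 - 4))))*(-155) = (-5 + (1/2)*4*(1/(1 - 7)))*(-155) = (-5 + (1/2)*4*(1/(-6)))*(-155) = (-5 + (1/2)*4*(1*(-1/6)))*(-155) = (-5 + (1/2)*4*(-1/6))*(-155) = (-5 - 1/3)*(-155) = -16/3*(-155) = 2480/3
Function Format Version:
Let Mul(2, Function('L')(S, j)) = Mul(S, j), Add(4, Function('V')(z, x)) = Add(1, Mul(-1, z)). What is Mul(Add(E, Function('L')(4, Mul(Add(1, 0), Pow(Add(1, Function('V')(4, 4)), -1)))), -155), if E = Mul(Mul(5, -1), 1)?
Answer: Rational(2480, 3) ≈ 826.67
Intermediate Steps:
Function('V')(z, x) = Add(-3, Mul(-1, z)) (Function('V')(z, x) = Add(-4, Add(1, Mul(-1, z))) = Add(-3, Mul(-1, z)))
E = -5 (E = Mul(-5, 1) = -5)
Function('L')(S, j) = Mul(Rational(1, 2), S, j) (Function('L')(S, j) = Mul(Rational(1, 2), Mul(S, j)) = Mul(Rational(1, 2), S, j))
Mul(Add(E, Function('L')(4, Mul(Add(1, 0), Pow(Add(1, Function('V')(4, 4)), -1)))), -155) = Mul(Add(-5, Mul(Rational(1, 2), 4, Mul(Add(1, 0), Pow(Add(1, Add(-3, Mul(-1, 4))), -1)))), -155) = Mul(Add(-5, Mul(Rational(1, 2), 4, Mul(1, Pow(Add(1, Add(-3, -4)), -1)))), -155) = Mul(Add(-5, Mul(Rational(1, 2), 4, Mul(1, Pow(Add(1, -7), -1)))), -155) = Mul(Add(-5, Mul(Rational(1, 2), 4, Mul(1, Pow(-6, -1)))), -155) = Mul(Add(-5, Mul(Rational(1, 2), 4, Mul(1, Rational(-1, 6)))), -155) = Mul(Add(-5, Mul(Rational(1, 2), 4, Rational(-1, 6))), -155) = Mul(Add(-5, Rational(-1, 3)), -155) = Mul(Rational(-16, 3), -155) = Rational(2480, 3)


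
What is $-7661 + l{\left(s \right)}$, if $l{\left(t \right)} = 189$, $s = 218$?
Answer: $-7472$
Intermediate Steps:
$-7661 + l{\left(s \right)} = -7661 + 189 = -7472$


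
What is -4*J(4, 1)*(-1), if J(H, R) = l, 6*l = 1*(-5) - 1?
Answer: -4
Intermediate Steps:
l = -1 (l = (1*(-5) - 1)/6 = (-5 - 1)/6 = (⅙)*(-6) = -1)
J(H, R) = -1
-4*J(4, 1)*(-1) = -4*(-1)*(-1) = 4*(-1) = -4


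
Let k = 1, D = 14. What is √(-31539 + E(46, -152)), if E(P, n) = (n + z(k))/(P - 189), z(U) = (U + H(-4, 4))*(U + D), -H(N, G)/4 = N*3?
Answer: 2*I*√1332695/13 ≈ 177.6*I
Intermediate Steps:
H(N, G) = -12*N (H(N, G) = -4*N*3 = -12*N)
z(U) = (14 + U)*(48 + U) (z(U) = (U - 12*(-4))*(U + 14) = (U + 48)*(14 + U) = (48 + U)*(14 + U) = (14 + U)*(48 + U))
E(P, n) = (735 + n)/(-189 + P) (E(P, n) = (n + (672 + 1² + 62*1))/(P - 189) = (n + (672 + 1 + 62))/(-189 + P) = (n + 735)/(-189 + P) = (735 + n)/(-189 + P))
√(-31539 + E(46, -152)) = √(-31539 + (735 - 152)/(-189 + 46)) = √(-31539 + 583/(-143)) = √(-31539 - 1/143*583) = √(-31539 - 53/13) = √(-410060/13) = 2*I*√1332695/13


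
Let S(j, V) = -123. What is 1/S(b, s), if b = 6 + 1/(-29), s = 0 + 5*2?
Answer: -1/123 ≈ -0.0081301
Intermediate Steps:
s = 10 (s = 0 + 10 = 10)
b = 173/29 (b = 6 - 1/29 = 173/29 ≈ 5.9655)
1/S(b, s) = 1/(-123) = -1/123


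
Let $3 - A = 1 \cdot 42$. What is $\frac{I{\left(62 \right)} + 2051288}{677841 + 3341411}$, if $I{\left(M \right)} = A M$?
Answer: $\frac{1024435}{2009626} \approx 0.50976$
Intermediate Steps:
$A = -39$ ($A = 3 - 1 \cdot 42 = 3 - 42 = -39$)
$I{\left(M \right)} = - 39 M$
$\frac{I{\left(62 \right)} + 2051288}{677841 + 3341411} = \frac{\left(-39\right) 62 + 2051288}{677841 + 3341411} = \frac{-2418 + 2051288}{4019252} = 2048870 \cdot \frac{1}{4019252} = \frac{1024435}{2009626}$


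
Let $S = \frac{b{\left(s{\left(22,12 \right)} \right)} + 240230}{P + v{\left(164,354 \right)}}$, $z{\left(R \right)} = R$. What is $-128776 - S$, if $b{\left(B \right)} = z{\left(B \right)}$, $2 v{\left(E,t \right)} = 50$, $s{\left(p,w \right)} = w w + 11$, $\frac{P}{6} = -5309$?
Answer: $- \frac{4098570919}{31829} \approx -1.2877 \cdot 10^{5}$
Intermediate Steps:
$P = -31854$ ($P = 6 \left(-5309\right) = -31854$)
$s{\left(p,w \right)} = 11 + w^{2}$ ($s{\left(p,w \right)} = w^{2} + 11 = 11 + w^{2}$)
$v{\left(E,t \right)} = 25$ ($v{\left(E,t \right)} = \frac{1}{2} \cdot 50 = 25$)
$b{\left(B \right)} = B$
$S = - \frac{240385}{31829}$ ($S = \frac{\left(11 + 12^{2}\right) + 240230}{-31854 + 25} = \frac{\left(11 + 144\right) + 240230}{-31829} = \left(155 + 240230\right) \left(- \frac{1}{31829}\right) = 240385 \left(- \frac{1}{31829}\right) = - \frac{240385}{31829} \approx -7.5524$)
$-128776 - S = -128776 - - \frac{240385}{31829} = -128776 + \frac{240385}{31829} = - \frac{4098570919}{31829}$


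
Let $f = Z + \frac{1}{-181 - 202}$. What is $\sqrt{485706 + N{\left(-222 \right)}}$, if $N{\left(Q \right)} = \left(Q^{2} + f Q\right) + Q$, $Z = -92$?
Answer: $\frac{\sqrt{81440644314}}{383} \approx 745.11$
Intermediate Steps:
$f = - \frac{35237}{383}$ ($f = -92 + \frac{1}{-181 - 202} = -92 + \frac{1}{-383} = -92 - \frac{1}{383} = - \frac{35237}{383} \approx -92.003$)
$N{\left(Q \right)} = Q^{2} - \frac{34854 Q}{383}$ ($N{\left(Q \right)} = \left(Q^{2} - \frac{35237 Q}{383}\right) + Q = Q^{2} - \frac{34854 Q}{383}$)
$\sqrt{485706 + N{\left(-222 \right)}} = \sqrt{485706 + \frac{1}{383} \left(-222\right) \left(-34854 + 383 \left(-222\right)\right)} = \sqrt{485706 + \frac{1}{383} \left(-222\right) \left(-34854 - 85026\right)} = \sqrt{485706 + \frac{1}{383} \left(-222\right) \left(-119880\right)} = \sqrt{485706 + \frac{26613360}{383}} = \sqrt{\frac{212638758}{383}} = \frac{\sqrt{81440644314}}{383}$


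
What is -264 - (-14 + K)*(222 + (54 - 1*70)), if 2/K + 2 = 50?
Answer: 31337/12 ≈ 2611.4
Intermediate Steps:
K = 1/24 (K = 2/(-2 + 50) = 2/48 = 2*(1/48) = 1/24 ≈ 0.041667)
-264 - (-14 + K)*(222 + (54 - 1*70)) = -264 - (-14 + 1/24)*(222 + (54 - 1*70)) = -264 - (-335)*(222 + (54 - 70))/24 = -264 - (-335)*(222 - 16)/24 = -264 - (-335)*206/24 = -264 - 1*(-34505/12) = -264 + 34505/12 = 31337/12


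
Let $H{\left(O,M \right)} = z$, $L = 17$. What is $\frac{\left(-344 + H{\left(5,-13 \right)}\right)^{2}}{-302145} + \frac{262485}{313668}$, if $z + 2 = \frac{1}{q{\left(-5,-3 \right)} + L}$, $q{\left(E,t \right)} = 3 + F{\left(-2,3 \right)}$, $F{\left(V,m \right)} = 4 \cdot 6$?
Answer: $\frac{2245888260923}{5096693049360} \approx 0.44066$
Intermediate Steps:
$F{\left(V,m \right)} = 24$
$q{\left(E,t \right)} = 27$ ($q{\left(E,t \right)} = 3 + 24 = 27$)
$z = - \frac{87}{44}$ ($z = -2 + \frac{1}{27 + 17} = -2 + \frac{1}{44} = - \frac{87}{44} \approx -1.9773$)
$H{\left(O,M \right)} = - \frac{87}{44}$
$\frac{\left(-344 + H{\left(5,-13 \right)}\right)^{2}}{-302145} + \frac{262485}{313668} = \frac{\left(-344 - \frac{87}{44}\right)^{2}}{-302145} + \frac{262485}{313668} = \left(- \frac{15223}{44}\right)^{2} \left(- \frac{1}{302145}\right) + 262485 \cdot \frac{1}{313668} = \frac{231739729}{1936} \left(- \frac{1}{302145}\right) + \frac{29165}{34852} = - \frac{231739729}{584952720} + \frac{29165}{34852} = \frac{2245888260923}{5096693049360}$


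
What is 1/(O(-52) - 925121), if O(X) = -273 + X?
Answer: -1/925446 ≈ -1.0806e-6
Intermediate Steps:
1/(O(-52) - 925121) = 1/((-273 - 52) - 925121) = 1/(-325 - 925121) = 1/(-925446) = -1/925446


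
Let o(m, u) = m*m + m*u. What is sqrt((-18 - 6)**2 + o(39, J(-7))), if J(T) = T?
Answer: 4*sqrt(114) ≈ 42.708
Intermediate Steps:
o(m, u) = m**2 + m*u
sqrt((-18 - 6)**2 + o(39, J(-7))) = sqrt((-18 - 6)**2 + 39*(39 - 7)) = sqrt((-24)**2 + 39*32) = sqrt(576 + 1248) = sqrt(1824) = 4*sqrt(114)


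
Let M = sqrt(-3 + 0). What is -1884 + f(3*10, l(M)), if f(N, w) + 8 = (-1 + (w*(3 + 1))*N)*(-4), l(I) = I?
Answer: -1888 - 480*I*sqrt(3) ≈ -1888.0 - 831.38*I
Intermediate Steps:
M = I*sqrt(3) (M = sqrt(-3) = I*sqrt(3) ≈ 1.732*I)
f(N, w) = -4 - 16*N*w (f(N, w) = -8 + (-1 + (w*(3 + 1))*N)*(-4) = -8 + (-1 + (w*4)*N)*(-4) = -8 + (-1 + (4*w)*N)*(-4) = -8 + (-1 + 4*N*w)*(-4) = -8 + (4 - 16*N*w) = -4 - 16*N*w)
-1884 + f(3*10, l(M)) = -1884 + (-4 - 16*3*10*I*sqrt(3)) = -1884 + (-4 - 16*30*I*sqrt(3)) = -1884 + (-4 - 480*I*sqrt(3)) = -1888 - 480*I*sqrt(3)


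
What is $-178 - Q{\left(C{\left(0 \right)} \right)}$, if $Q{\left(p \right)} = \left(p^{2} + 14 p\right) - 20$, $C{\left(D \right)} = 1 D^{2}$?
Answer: $-158$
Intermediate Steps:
$C{\left(D \right)} = D^{2}$
$Q{\left(p \right)} = -20 + p^{2} + 14 p$
$-178 - Q{\left(C{\left(0 \right)} \right)} = -178 - \left(-20 + \left(0^{2}\right)^{2} + 14 \cdot 0^{2}\right) = -178 - \left(-20 + 0^{2} + 14 \cdot 0\right) = -178 - \left(-20 + 0 + 0\right) = -178 - -20 = -178 + 20 = -158$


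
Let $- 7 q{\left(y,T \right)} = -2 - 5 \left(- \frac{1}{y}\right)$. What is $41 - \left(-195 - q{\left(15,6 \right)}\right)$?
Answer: $\frac{4961}{21} \approx 236.24$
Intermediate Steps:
$q{\left(y,T \right)} = \frac{2}{7} - \frac{5}{7 y}$ ($q{\left(y,T \right)} = - \frac{-2 - 5 \left(- \frac{1}{y}\right)}{7} = - \frac{-2 + \frac{5}{y}}{7} = \frac{2}{7} - \frac{5}{7 y}$)
$41 - \left(-195 - q{\left(15,6 \right)}\right) = 41 - \left(-195 - \frac{-5 + 2 \cdot 15}{7 \cdot 15}\right) = 41 - \left(-195 - \frac{1}{7} \cdot \frac{1}{15} \left(-5 + 30\right)\right) = 41 - \left(-195 - \frac{1}{7} \cdot \frac{1}{15} \cdot 25\right) = 41 - \left(-195 - \frac{5}{21}\right) = 41 - - \frac{4100}{21} = 41 + \frac{4100}{21} = \frac{4961}{21}$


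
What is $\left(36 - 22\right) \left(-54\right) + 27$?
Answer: $-729$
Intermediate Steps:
$\left(36 - 22\right) \left(-54\right) + 27 = 14 \left(-54\right) + 27 = -756 + 27 = -729$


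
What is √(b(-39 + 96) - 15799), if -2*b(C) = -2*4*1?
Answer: 9*I*√195 ≈ 125.68*I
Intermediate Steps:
b(C) = 4 (b(C) = -(-2*4)/2 = -(-4) = -½*(-8) = 4)
√(b(-39 + 96) - 15799) = √(4 - 15799) = √(-15795) = 9*I*√195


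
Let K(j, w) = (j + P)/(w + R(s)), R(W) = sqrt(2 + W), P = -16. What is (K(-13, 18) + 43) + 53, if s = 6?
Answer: 14907/158 + 29*sqrt(2)/158 ≈ 94.608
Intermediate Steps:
K(j, w) = (-16 + j)/(w + 2*sqrt(2)) (K(j, w) = (j - 16)/(w + sqrt(2 + 6)) = (-16 + j)/(w + sqrt(8)) = (-16 + j)/(w + 2*sqrt(2)))
(K(-13, 18) + 43) + 53 = ((-16 - 13)/(18 + 2*sqrt(2)) + 43) + 53 = (-29/(18 + 2*sqrt(2)) + 43) + 53 = (43 - 29/(18 + 2*sqrt(2))) + 53 = 96 - 29/(18 + 2*sqrt(2))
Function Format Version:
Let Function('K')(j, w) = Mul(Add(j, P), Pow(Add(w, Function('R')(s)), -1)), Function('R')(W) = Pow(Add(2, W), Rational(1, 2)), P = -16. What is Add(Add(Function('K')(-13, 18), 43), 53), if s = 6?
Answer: Add(Rational(14907, 158), Mul(Rational(29, 158), Pow(2, Rational(1, 2)))) ≈ 94.608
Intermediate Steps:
Function('K')(j, w) = Mul(Pow(Add(w, Mul(2, Pow(2, Rational(1, 2)))), -1), Add(-16, j)) (Function('K')(j, w) = Mul(Add(j, -16), Pow(Add(w, Pow(Add(2, 6), Rational(1, 2))), -1)) = Mul(Add(-16, j), Pow(Add(w, Pow(8, Rational(1, 2))), -1)) = Mul(Add(-16, j), Pow(Add(w, Mul(2, Pow(2, Rational(1, 2)))), -1)) = Mul(Pow(Add(w, Mul(2, Pow(2, Rational(1, 2)))), -1), Add(-16, j)))
Add(Add(Function('K')(-13, 18), 43), 53) = Add(Add(Mul(Pow(Add(18, Mul(2, Pow(2, Rational(1, 2)))), -1), Add(-16, -13)), 43), 53) = Add(Add(Mul(Pow(Add(18, Mul(2, Pow(2, Rational(1, 2)))), -1), -29), 43), 53) = Add(Add(Mul(-29, Pow(Add(18, Mul(2, Pow(2, Rational(1, 2)))), -1)), 43), 53) = Add(Add(43, Mul(-29, Pow(Add(18, Mul(2, Pow(2, Rational(1, 2)))), -1))), 53) = Add(96, Mul(-29, Pow(Add(18, Mul(2, Pow(2, Rational(1, 2)))), -1)))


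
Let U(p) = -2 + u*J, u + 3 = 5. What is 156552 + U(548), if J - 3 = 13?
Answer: 156582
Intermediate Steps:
u = 2 (u = -3 + 5 = 2)
J = 16 (J = 3 + 13 = 16)
U(p) = 30 (U(p) = -2 + 2*16 = -2 + 32 = 30)
156552 + U(548) = 156552 + 30 = 156582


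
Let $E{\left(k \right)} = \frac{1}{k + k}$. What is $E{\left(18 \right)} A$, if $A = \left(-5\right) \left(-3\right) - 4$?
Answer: $\frac{11}{36} \approx 0.30556$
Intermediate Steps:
$E{\left(k \right)} = \frac{1}{2 k}$
$A = 11$ ($A = 15 - 4 = 11$)
$E{\left(18 \right)} A = \frac{1}{2 \cdot 18} \cdot 11 = \frac{1}{2} \cdot \frac{1}{18} \cdot 11 = \frac{1}{36} \cdot 11 = \frac{11}{36}$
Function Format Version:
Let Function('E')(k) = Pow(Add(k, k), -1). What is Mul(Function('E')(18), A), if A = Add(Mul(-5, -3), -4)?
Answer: Rational(11, 36) ≈ 0.30556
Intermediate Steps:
Function('E')(k) = Mul(Rational(1, 2), Pow(k, -1)) (Function('E')(k) = Pow(Mul(2, k), -1) = Mul(Rational(1, 2), Pow(k, -1)))
A = 11 (A = Add(15, -4) = 11)
Mul(Function('E')(18), A) = Mul(Mul(Rational(1, 2), Pow(18, -1)), 11) = Mul(Mul(Rational(1, 2), Rational(1, 18)), 11) = Mul(Rational(1, 36), 11) = Rational(11, 36)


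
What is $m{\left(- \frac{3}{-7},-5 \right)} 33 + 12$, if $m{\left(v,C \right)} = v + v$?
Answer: $\frac{282}{7} \approx 40.286$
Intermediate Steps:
$m{\left(v,C \right)} = 2 v$
$m{\left(- \frac{3}{-7},-5 \right)} 33 + 12 = 2 \left(- \frac{3}{-7}\right) 33 + 12 = 2 \left(\left(-3\right) \left(- \frac{1}{7}\right)\right) 33 + 12 = 2 \cdot \frac{3}{7} \cdot 33 + 12 = \frac{6}{7} \cdot 33 + 12 = \frac{198}{7} + 12 = \frac{282}{7}$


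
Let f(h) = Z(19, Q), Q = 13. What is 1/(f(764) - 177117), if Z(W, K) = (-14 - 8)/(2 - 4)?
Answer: -1/177106 ≈ -5.6463e-6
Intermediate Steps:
Z(W, K) = 11 (Z(W, K) = -22/(-2) = -22*(-½) = 11)
f(h) = 11
1/(f(764) - 177117) = 1/(11 - 177117) = 1/(-177106) = -1/177106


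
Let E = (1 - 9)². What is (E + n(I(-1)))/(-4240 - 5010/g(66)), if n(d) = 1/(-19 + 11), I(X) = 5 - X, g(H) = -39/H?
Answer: 6643/440800 ≈ 0.015070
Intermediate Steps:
E = 64 (E = (-8)² = 64)
n(d) = -⅛ (n(d) = 1/(-8) = -⅛)
(E + n(I(-1)))/(-4240 - 5010/g(66)) = (64 - ⅛)/(-4240 - 5010/((-39/66))) = 511/(8*(-4240 - 5010/((-39*1/66)))) = 511/(8*(-4240 - 5010/(-13/22))) = 511/(8*(-4240 - 5010*(-22/13))) = 511/(8*(-4240 + 110220/13)) = 511/(8*(55100/13)) = (511/8)*(13/55100) = 6643/440800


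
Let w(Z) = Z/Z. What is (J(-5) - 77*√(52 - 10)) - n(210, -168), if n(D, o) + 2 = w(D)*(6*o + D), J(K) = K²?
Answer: 825 - 77*√42 ≈ 325.98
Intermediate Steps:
w(Z) = 1
n(D, o) = -2 + D + 6*o (n(D, o) = -2 + 1*(6*o + D) = -2 + 1*(D + 6*o) = -2 + (D + 6*o) = -2 + D + 6*o)
(J(-5) - 77*√(52 - 10)) - n(210, -168) = ((-5)² - 77*√(52 - 10)) - (-2 + 210 + 6*(-168)) = (25 - 77*√42) - (-2 + 210 - 1008) = (25 - 77*√42) - 1*(-800) = (25 - 77*√42) + 800 = 825 - 77*√42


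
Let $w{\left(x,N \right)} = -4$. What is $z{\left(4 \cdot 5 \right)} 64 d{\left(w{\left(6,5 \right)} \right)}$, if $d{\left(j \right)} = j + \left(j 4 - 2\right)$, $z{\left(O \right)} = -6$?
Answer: $8448$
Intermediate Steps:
$d{\left(j \right)} = -2 + 5 j$ ($d{\left(j \right)} = j + \left(4 j - 2\right) = j + \left(-2 + 4 j\right) = -2 + 5 j$)
$z{\left(4 \cdot 5 \right)} 64 d{\left(w{\left(6,5 \right)} \right)} = \left(-6\right) 64 \left(-2 + 5 \left(-4\right)\right) = - 384 \left(-2 - 20\right) = \left(-384\right) \left(-22\right) = 8448$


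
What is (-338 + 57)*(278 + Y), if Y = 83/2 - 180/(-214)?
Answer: -19263393/214 ≈ -90016.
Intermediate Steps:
Y = 9061/214 (Y = 83*(½) - 180*(-1/214) = 83/2 + 90/107 = 9061/214 ≈ 42.341)
(-338 + 57)*(278 + Y) = (-338 + 57)*(278 + 9061/214) = -281*68553/214 = -19263393/214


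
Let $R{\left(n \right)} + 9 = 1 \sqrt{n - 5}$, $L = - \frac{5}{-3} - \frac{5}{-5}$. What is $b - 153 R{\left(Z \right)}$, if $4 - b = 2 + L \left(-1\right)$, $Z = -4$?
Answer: $\frac{4145}{3} - 459 i \approx 1381.7 - 459.0 i$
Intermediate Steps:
$L = \frac{8}{3}$ ($L = \left(-5\right) \left(- \frac{1}{3}\right) - -1 = \frac{5}{3} + 1 = \frac{8}{3} \approx 2.6667$)
$b = \frac{14}{3}$ ($b = 4 - \left(2 + \frac{8}{3} \left(-1\right)\right) = 4 - \left(2 - \frac{8}{3}\right) = 4 - - \frac{2}{3} = 4 + \frac{2}{3} = \frac{14}{3} \approx 4.6667$)
$R{\left(n \right)} = -9 + \sqrt{-5 + n}$ ($R{\left(n \right)} = -9 + 1 \sqrt{n - 5} = -9 + 1 \sqrt{-5 + n} = -9 + \sqrt{-5 + n}$)
$b - 153 R{\left(Z \right)} = \frac{14}{3} - 153 \left(-9 + \sqrt{-5 - 4}\right) = \frac{14}{3} - 153 \left(-9 + \sqrt{-9}\right) = \frac{14}{3} - 153 \left(-9 + 3 i\right) = \frac{14}{3} + \left(1377 - 459 i\right) = \frac{4145}{3} - 459 i$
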